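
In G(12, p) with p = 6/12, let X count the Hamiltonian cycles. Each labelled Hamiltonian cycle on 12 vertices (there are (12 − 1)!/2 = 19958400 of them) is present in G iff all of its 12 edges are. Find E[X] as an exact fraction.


K_12 has (12 − 1)!/2 = 19958400 labelled Hamiltonian cycles.
For each such Hamiltonian cycle H, let X_H = 1 if all 12 edges of H are present in G. Then P[X_H = 1] = p^{12} = (1/2)^{12} = 1/4096.
By linearity of expectation: E[X] = Σ_H E[X_H] = 19958400 · p^{12} = 19958400 · 1/4096 = 155925/32.
Numerically: E[X] ≈ 4.87e+03.

E[X] = 19958400 · (1/2)^{12} = 155925/32 ≈ 4.87e+03.


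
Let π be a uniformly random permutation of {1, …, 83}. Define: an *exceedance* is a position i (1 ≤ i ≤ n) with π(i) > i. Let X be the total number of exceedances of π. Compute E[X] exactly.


Write X = Σ_{i=1}^{83} X_i, where X_i = 1_{π(i) > i}.
For each fixed i, π(i) is uniform over {1, …, 83} (marginal of a uniform permutation), so P[π(i) > i] = (n − i)/n. Summing: Σ_{i=1}^{83} (n − i)/n = (0 + 1 + … + 82)/83 = 83(83 − 1)/(2·83) = (83 − 1)/2.
Hence E[X] = Σ_{i=1}^{83} (83 − i)/83 = 41 ≈ 41.000.

E[X] = 41 = 41.000.


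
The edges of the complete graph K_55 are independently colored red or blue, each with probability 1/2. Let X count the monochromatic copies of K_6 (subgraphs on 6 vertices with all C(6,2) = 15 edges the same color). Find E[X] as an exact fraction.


Let X = Σ_S X_S over the C(55, 6) = 28989675 subsets S of size 6, where X_S = 1 if the K_6 on S is monochromatic.
For a fixed S, the K_6 on S has C(6, 2) = 15 edges. P[all 15 edges red] = (1/2)^15, and likewise for blue, so P[monochromatic] = 2·(1/2)^15 = 2^{1 − 15} = 1/16384.
By linearity of expectation: E[X] = C(55, 6) · 2^{1 − 15} = 28989675 · 1/16384 = 28989675/16384.
Numerically: E[X] ≈ 1769.389343.

E[X] = C(55,6)·2^(1−C(6,2)) = 28989675/16384 ≈ 1769.389343.


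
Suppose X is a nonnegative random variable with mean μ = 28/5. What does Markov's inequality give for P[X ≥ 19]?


μ = E[X] = 28/5, a = 19.
Markov: P[X ≥ 19] ≤ μ/a = (28/5)/19 = 28/95.
Numerically: ≈ 0.29474.
(Since a = 19 > μ = 5.60000, the bound 28/95 is < 1 and informative.)

P[X ≥ 19] ≤ 28/95 ≈ 0.29474.


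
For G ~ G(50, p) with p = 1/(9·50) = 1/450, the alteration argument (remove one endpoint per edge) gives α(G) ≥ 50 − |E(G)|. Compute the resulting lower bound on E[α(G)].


E[|E(G)|] = C(50, 2)·p = 1225 · (1/450) = 49/18.
E[α(G)] ≥ n − E[|E(G)|] = 50 − 49/18 = 851/18.
Numerically: ≈ 47.277778.
(This is only a lower bound; the true E[α(G)] may be larger.)

E[α(G)] ≥ 851/18 ≈ 47.277778.


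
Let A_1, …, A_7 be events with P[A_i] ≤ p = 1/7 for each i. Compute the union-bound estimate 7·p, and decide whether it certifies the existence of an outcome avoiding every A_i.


Union bound: P[∪_{i=1}^{7} A_i] ≤ Σ_i P[A_i] ≤ 7·p = 7·(1/7) = 1.
Numerically: 1 ≈ 1.00000.
Is 1 < 1? NO.
Since the bound 1 is ≥ 1, the union bound is uninformative here; it does NOT by itself certify existence.

7·p = 1 ≈ 1.00000; existence NOT certified by the union bound.


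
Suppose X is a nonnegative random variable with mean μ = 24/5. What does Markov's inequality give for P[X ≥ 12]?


μ = E[X] = 24/5, a = 12.
Markov: P[X ≥ 12] ≤ μ/a = (24/5)/12 = 2/5.
Numerically: ≈ 0.40000.
(Since a = 12 > μ = 4.80000, the bound 2/5 is < 1 and informative.)

P[X ≥ 12] ≤ 2/5 ≈ 0.40000.


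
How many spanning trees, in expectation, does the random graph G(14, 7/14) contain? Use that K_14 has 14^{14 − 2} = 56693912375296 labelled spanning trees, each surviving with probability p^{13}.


K_14 has 14^{14 − 2} = 56693912375296 labelled spanning trees.
For each such spanning tree H, let X_H = 1 if all 13 edges of H are present in G. Then P[X_H = 1] = p^{13} = (1/2)^{13} = 1/8192.
Summing the indicators: E[X] = Σ_H E[X_H] = 56693912375296 · p^{13} = 56693912375296 · 1/8192 = 13841287201/2.
Numerically: E[X] ≈ 6.921e+09.

E[X] = 56693912375296 · (1/2)^{13} = 13841287201/2 ≈ 6.921e+09.


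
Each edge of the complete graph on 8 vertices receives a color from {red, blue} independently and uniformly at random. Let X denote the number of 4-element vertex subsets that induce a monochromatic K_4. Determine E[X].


Let X = Σ_S X_S over the C(8, 4) = 70 subsets S of size 4, where X_S = 1 if the K_4 on S is monochromatic.
For a fixed S, the K_4 on S has C(4, 2) = 6 edges. P[all 6 edges red] = (1/2)^6, and likewise for blue, so P[monochromatic] = 2·(1/2)^6 = 2^{1 − 6} = 1/32.
Summing: E[X] = C(8, 4) · 2^{1 − 6} = 70 · 1/32 = 35/16.
Numerically: E[X] ≈ 2.18750.

E[X] = C(8,4)·2^(1−C(4,2)) = 35/16 ≈ 2.18750.


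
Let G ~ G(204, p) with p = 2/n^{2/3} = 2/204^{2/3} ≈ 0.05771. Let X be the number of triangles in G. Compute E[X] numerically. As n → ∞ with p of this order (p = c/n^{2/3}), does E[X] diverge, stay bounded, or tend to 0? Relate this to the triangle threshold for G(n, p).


Number of potential triangles: C(204, 3) = 1394204.
Each occurs with probability p³ ≈ (0.05771)³ ≈ 1.922338e-04.
By linearity: E[X] = C(204, 3)·p³ ≈ 1394204 · 1.922338e-04 ≈ 268.0131.
Since α = 2/3 < 1, p = c/n^{2/3} ≫ 1/n is above the triangle threshold p ~ 1/n. Asymptotically E[X] ~ (c³/6)·n^{3(1−α)} = (2³/6)·n^{1} → ∞; triangles are abundant w.h.p.

E[X] ≈ 268.0131; in regime p = Θ(1/n^{2/3}) E[X] diverges (above the triangle threshold p ~ 1/n).


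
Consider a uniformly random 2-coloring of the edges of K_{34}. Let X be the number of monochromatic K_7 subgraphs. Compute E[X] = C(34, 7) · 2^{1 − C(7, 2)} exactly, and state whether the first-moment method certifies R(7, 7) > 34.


E[X] = C(34, 7) · 2^{1 − 21} = 5379616 · 2^{−20} = 5379616/1048576.
As a reduced fraction: E[X] = 168113/32768 ≈ 5.130.
Is E[X] < 1? NO.
Since E[X] ≥ 1, the first-moment bound is inconclusive at n = 34; it does NOT by itself certify R(7, 7) > 34.

E[X] = 168113/32768 ≈ 5.130; E[X] ≥ 1; first-moment method inconclusive here.


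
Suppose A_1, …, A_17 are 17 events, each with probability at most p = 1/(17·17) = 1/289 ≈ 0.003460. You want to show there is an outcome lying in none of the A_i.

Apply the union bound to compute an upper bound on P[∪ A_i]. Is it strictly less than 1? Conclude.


Union bound: P[∪_{i=1}^{17} A_i] ≤ Σ_i P[A_i] ≤ 17·p = 17·(1/289) = 1/17.
Numerically: 1/17 ≈ 0.058824.
Is 1/17 < 1? YES.
Since P[∪ A_i] ≤ 1/17 < 1, the complement has P[∩ A_i^c] ≥ 1 − 1/17 = 16/17 > 0, so some outcome avoids every A_i.

17·p = 1/17 ≈ 0.058824; existence CERTIFIED by the union bound.


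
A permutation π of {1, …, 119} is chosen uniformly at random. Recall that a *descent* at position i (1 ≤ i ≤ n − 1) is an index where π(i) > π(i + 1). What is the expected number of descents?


Write X = Σ X_I over i = 1, …, 118, with X_I the indicator of one descent.
There are 118 indicators.
For each fixed i, the pair (π(i), π(i+1)) is a uniformly random ordered pair of distinct values from {1, …, 119}; by symmetry P[π(i) > π(i+1)] = 1/2.
By linearity: E[X] = 118 · (1/2) = (119 − 1) · (1/2) = 59 ≈ 59.00000.

E[X] = 59 = 59.00000.


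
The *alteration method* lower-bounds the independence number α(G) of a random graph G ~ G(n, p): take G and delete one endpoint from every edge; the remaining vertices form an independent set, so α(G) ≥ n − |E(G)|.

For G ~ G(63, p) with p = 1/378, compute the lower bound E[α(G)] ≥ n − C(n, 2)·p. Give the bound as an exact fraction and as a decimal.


E[|E(G)|] = C(63, 2)·p = 1953 · (1/378) = 31/6.
E[α(G)] ≥ n − E[|E(G)|] = 63 − 31/6 = 347/6.
Numerically: ≈ 57.833.
(This is only a lower bound; the true E[α(G)] may be larger.)

E[α(G)] ≥ 347/6 ≈ 57.833.


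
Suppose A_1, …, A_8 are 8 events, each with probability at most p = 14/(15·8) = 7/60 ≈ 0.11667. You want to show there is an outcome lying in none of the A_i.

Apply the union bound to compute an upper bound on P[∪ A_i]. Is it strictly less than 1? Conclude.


Union bound: P[∪_{i=1}^{8} A_i] ≤ Σ_i P[A_i] ≤ 8·p = 8·(7/60) = 14/15.
Numerically: 14/15 ≈ 0.93333.
Is 14/15 < 1? YES.
Since P[∪ A_i] ≤ 14/15 < 1, the complement has P[∩ A_i^c] ≥ 1 − 14/15 = 1/15 > 0, so some outcome avoids every A_i.

8·p = 14/15 ≈ 0.93333; existence CERTIFIED by the union bound.


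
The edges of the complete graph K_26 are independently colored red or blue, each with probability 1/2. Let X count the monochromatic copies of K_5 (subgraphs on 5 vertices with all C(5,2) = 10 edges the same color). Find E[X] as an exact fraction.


Let X = Σ_S X_S over the C(26, 5) = 65780 subsets S of size 5, where X_S = 1 if the K_5 on S is monochromatic.
For a fixed S, the K_5 on S has C(5, 2) = 10 edges. P[all 10 edges red] = (1/2)^10, and likewise for blue, so P[monochromatic] = 2·(1/2)^10 = 2^{1 − 10} = 1/512.
Summing: E[X] = C(26, 5) · 2^{1 − 10} = 65780 · 1/512 = 16445/128.
Numerically: E[X] ≈ 128.47656.

E[X] = C(26,5)·2^(1−C(5,2)) = 16445/128 ≈ 128.47656.


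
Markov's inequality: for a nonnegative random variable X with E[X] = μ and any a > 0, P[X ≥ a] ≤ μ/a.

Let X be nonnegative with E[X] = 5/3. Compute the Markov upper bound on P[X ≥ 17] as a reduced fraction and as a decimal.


μ = E[X] = 5/3, a = 17.
Markov: P[X ≥ 17] ≤ μ/a = (5/3)/17 = 5/51.
Numerically: ≈ 0.098.
(Since a = 17 > μ = 1.667, the bound 5/51 is < 1 and informative.)

P[X ≥ 17] ≤ 5/51 ≈ 0.098.


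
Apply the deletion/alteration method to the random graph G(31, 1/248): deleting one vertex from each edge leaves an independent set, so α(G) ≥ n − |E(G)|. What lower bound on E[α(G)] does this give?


E[|E(G)|] = C(31, 2)·p = 465 · (1/248) = 15/8.
E[α(G)] ≥ n − E[|E(G)|] = 31 − 15/8 = 233/8.
Numerically: ≈ 29.125.
(This is only a lower bound; the true E[α(G)] may be larger.)

E[α(G)] ≥ 233/8 ≈ 29.125.


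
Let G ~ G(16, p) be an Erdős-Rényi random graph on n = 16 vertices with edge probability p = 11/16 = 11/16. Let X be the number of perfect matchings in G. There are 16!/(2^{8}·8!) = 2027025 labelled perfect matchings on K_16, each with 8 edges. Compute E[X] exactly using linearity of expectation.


K_16 has 16!/(2^{8}·8!) = 2027025 labelled perfect matchings.
For each such perfect matching H, let X_H = 1 if all 8 edges of H are present in G. Then P[X_H = 1] = p^{8} = (11/16)^{8} = 214358881/4294967296.
By linearity of expectation: E[X] = Σ_H E[X_H] = 2027025 · p^{8} = 2027025 · 214358881/4294967296 = 434510810759025/4294967296.
Numerically: E[X] ≈ 1.012e+05.

E[X] = 2027025 · (11/16)^{8} = 434510810759025/4294967296 ≈ 1.012e+05.


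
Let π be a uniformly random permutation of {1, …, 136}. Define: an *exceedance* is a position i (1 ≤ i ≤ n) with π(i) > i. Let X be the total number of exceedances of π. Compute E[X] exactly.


Write X = Σ_{i=1}^{136} X_i, where X_i = 1_{π(i) > i}.
For each fixed i, π(i) is uniform over {1, …, 136} (marginal of a uniform permutation), so P[π(i) > i] = (n − i)/n. Summing: Σ_{i=1}^{136} (n − i)/n = (0 + 1 + … + 135)/136 = 136(136 − 1)/(2·136) = (136 − 1)/2.
Hence E[X] = Σ_{i=1}^{136} (136 − i)/136 = 135/2 ≈ 67.50000.

E[X] = 135/2 = 67.50000.


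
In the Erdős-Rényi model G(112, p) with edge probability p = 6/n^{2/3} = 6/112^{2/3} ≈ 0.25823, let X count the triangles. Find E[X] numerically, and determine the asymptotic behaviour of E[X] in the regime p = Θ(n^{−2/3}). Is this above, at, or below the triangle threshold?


Number of potential triangles: C(112, 3) = 227920.
Each occurs with probability p³ ≈ (0.25823)³ ≈ 1.72193878e-02.
By linearity: E[X] = C(112, 3)·p³ ≈ 227920 · 1.72193878e-02 ≈ 3924.642857.
Since α = 2/3 < 1, p = c/n^{2/3} ≫ 1/n is above the triangle threshold p ~ 1/n. Asymptotically E[X] ~ (c³/6)·n^{3(1−α)} = (6³/6)·n^{1} → ∞; triangles are abundant w.h.p.

E[X] ≈ 3924.642857; in regime p = Θ(1/n^{2/3}) E[X] diverges (above the triangle threshold p ~ 1/n).


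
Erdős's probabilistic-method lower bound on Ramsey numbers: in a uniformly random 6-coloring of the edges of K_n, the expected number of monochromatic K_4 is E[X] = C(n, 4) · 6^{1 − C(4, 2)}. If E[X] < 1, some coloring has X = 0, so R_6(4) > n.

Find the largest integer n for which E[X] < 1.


We need C(n, 4) · 6^{1 − 6} < 1, i.e. C(n, 4) < 6^{6 − 1} = 7776.
Check values of n near the boundary:
  n = 21: C(21, 4) = 5985; 5985 < 7776? YES
  n = 22: C(22, 4) = 7315; 7315 < 7776? YES
  n = 23: C(23, 4) = 8855; 8855 < 7776? NO
The largest n with C(n, 4) < 7776 is n = 22 (where E[X] = 7315/7776 ≈ 0.94072). Hence R_6(4) > 22, i.e. R_6(4) ≥ 23.

Largest n = 22; hence R_6(4) > 22.


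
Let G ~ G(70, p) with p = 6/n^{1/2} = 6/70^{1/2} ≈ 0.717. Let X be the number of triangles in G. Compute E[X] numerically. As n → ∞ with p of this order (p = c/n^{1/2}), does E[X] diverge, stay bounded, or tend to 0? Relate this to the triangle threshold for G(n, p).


Number of potential triangles: C(70, 3) = 54740.
Each occurs with probability p³ ≈ (0.717)³ ≈ 3.68813e-01.
By linearity: E[X] = C(70, 3)·p³ ≈ 54740 · 3.68813e-01 ≈ 20188.845.
Since α = 1/2 < 1, p = c/n^{1/2} ≫ 1/n is above the triangle threshold p ~ 1/n. Asymptotically E[X] ~ (c³/6)·n^{3(1−α)} = (6³/6)·n^{1.5} → ∞; triangles are abundant w.h.p.

E[X] ≈ 20188.845; in regime p = Θ(1/n^{1/2}) E[X] diverges (above the triangle threshold p ~ 1/n).


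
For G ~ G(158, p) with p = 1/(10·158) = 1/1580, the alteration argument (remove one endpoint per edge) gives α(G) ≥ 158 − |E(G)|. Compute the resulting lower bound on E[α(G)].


E[|E(G)|] = C(158, 2)·p = 12403 · (1/1580) = 157/20.
E[α(G)] ≥ n − E[|E(G)|] = 158 − 157/20 = 3003/20.
Numerically: ≈ 150.1500.
(This is only a lower bound; the true E[α(G)] may be larger.)

E[α(G)] ≥ 3003/20 ≈ 150.1500.


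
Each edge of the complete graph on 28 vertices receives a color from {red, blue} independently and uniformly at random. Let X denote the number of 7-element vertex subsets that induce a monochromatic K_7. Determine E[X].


Let X = Σ_S X_S over the C(28, 7) = 1184040 subsets S of size 7, where X_S = 1 if the K_7 on S is monochromatic.
For a fixed S, the K_7 on S has C(7, 2) = 21 edges. P[all 21 edges red] = (1/2)^21, and likewise for blue, so P[monochromatic] = 2·(1/2)^21 = 2^{1 − 21} = 1/1048576.
By linearity: E[X] = C(28, 7) · 2^{1 − 21} = 1184040 · 1/1048576 = 148005/131072.
Numerically: E[X] ≈ 1.1292.

E[X] = C(28,7)·2^(1−C(7,2)) = 148005/131072 ≈ 1.1292.


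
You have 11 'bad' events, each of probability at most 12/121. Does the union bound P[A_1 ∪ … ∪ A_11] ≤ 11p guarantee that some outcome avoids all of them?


Union bound: P[∪_{i=1}^{11} A_i] ≤ Σ_i P[A_i] ≤ 11·p = 11·(12/121) = 12/11.
Numerically: 12/11 ≈ 1.090909.
Is 12/11 < 1? NO.
Since the bound 12/11 is ≥ 1, the union bound is uninformative here; it does NOT by itself certify existence.

11·p = 12/11 ≈ 1.090909; existence NOT certified by the union bound.


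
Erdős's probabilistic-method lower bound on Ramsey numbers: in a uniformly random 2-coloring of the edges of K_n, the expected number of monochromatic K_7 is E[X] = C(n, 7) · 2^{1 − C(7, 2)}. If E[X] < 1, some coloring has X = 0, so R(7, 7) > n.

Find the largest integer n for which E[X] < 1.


We need C(n, 7) · 2^{1 − 21} < 1, i.e. C(n, 7) < 2^{21 − 1} = 1048576.
Check values of n near the boundary:
  n = 25: C(25, 7) = 480700; 480700 < 1048576? YES
  n = 26: C(26, 7) = 657800; 657800 < 1048576? YES
  n = 27: C(27, 7) = 888030; 888030 < 1048576? YES
  n = 28: C(28, 7) = 1184040; 1184040 < 1048576? NO
  n = 29: C(29, 7) = 1560780; 1560780 < 1048576? NO
The largest n with C(n, 7) < 1048576 is n = 27 (where E[X] = 444015/524288 ≈ 0.84689). Hence R(7, 7) > 27, i.e. R(7, 7) ≥ 28.

Largest n = 27; hence R(7, 7) > 27.


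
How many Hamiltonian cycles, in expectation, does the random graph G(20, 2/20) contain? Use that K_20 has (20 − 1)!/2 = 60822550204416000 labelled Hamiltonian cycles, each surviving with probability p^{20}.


K_20 has (20 − 1)!/2 = 60822550204416000 labelled Hamiltonian cycles.
For each such Hamiltonian cycle H, let X_H = 1 if all 20 edges of H are present in G. Then P[X_H = 1] = p^{20} = (1/10)^{20} = 1/100000000000000000000.
By linearity of expectation: E[X] = Σ_H E[X_H] = 60822550204416000 · p^{20} = 60822550204416000 · 1/100000000000000000000 = 14849255421/24414062500000.
Numerically: E[X] ≈ 0.000608.

E[X] = 60822550204416000 · (1/10)^{20} = 14849255421/24414062500000 ≈ 0.000608.


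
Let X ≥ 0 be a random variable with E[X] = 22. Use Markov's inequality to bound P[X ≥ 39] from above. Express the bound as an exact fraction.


μ = E[X] = 22, a = 39.
Markov: P[X ≥ 39] ≤ μ/a = (22)/39 = 22/39.
Numerically: ≈ 0.56410.
(Since a = 39 > μ = 22.00000, the bound 22/39 is < 1 and informative.)

P[X ≥ 39] ≤ 22/39 ≈ 0.56410.


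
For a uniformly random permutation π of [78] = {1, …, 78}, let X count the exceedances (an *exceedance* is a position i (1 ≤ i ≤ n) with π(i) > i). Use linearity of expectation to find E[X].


Write X = Σ_{i=1}^{78} X_i, where X_i = 1_{π(i) > i}.
For each fixed i, π(i) is uniform over {1, …, 78} (marginal of a uniform permutation), so P[π(i) > i] = (n − i)/n. Summing: Σ_{i=1}^{78} (n − i)/n = (0 + 1 + … + 77)/78 = 78(78 − 1)/(2·78) = (78 − 1)/2.
Hence E[X] = Σ_{i=1}^{78} (78 − i)/78 = 77/2 ≈ 38.500000.

E[X] = 77/2 = 38.500000.


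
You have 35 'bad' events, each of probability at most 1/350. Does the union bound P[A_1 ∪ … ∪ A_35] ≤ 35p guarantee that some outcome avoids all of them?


Union bound: P[∪_{i=1}^{35} A_i] ≤ Σ_i P[A_i] ≤ 35·p = 35·(1/350) = 1/10.
Numerically: 1/10 ≈ 0.100000.
Is 1/10 < 1? YES.
Since P[∪ A_i] ≤ 1/10 < 1, the complement has P[∩ A_i^c] ≥ 1 − 1/10 = 9/10 > 0, so some outcome avoids every A_i.

35·p = 1/10 ≈ 0.100000; existence CERTIFIED by the union bound.


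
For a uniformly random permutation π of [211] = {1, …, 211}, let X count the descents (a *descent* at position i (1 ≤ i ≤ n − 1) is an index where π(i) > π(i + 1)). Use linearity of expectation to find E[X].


Write X = Σ X_I over i = 1, …, 210, with X_I the indicator of one descent.
There are 210 indicators.
For each fixed i, the pair (π(i), π(i+1)) is a uniformly random ordered pair of distinct values from {1, …, 211}; by symmetry P[π(i) > π(i+1)] = 1/2.
By linearity: E[X] = 210 · (1/2) = (211 − 1) · (1/2) = 105 ≈ 105.00000.

E[X] = 105 = 105.00000.


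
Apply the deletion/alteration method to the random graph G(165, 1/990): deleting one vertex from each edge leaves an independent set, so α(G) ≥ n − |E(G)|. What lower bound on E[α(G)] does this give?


E[|E(G)|] = C(165, 2)·p = 13530 · (1/990) = 41/3.
E[α(G)] ≥ n − E[|E(G)|] = 165 − 41/3 = 454/3.
Numerically: ≈ 151.33333.
(This is only a lower bound; the true E[α(G)] may be larger.)

E[α(G)] ≥ 454/3 ≈ 151.33333.


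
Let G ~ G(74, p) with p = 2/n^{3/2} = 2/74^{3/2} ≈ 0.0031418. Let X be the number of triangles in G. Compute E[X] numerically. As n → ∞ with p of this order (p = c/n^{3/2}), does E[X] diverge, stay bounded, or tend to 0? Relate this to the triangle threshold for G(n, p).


Number of potential triangles: C(74, 3) = 64824.
Each occurs with probability p³ ≈ (0.0031418)³ ≈ 3.1013248e-08.
By linearity: E[X] = C(74, 3)·p³ ≈ 64824 · 3.1013248e-08 ≈ 0.00201.
Since α = 3/2 > 1, p = c/n^{3/2} = o(1/n) is below the triangle threshold p ~ 1/n. Asymptotically E[X] ~ (c³/6)·n^{3(1−α)} = (2³/6)·n^{-1.5} → 0, so by Markov's inequality G has no triangles w.h.p.

E[X] ≈ 0.00201; in regime p = Θ(1/n^{3/2}) E[X] tends to 0 (below the triangle threshold p ~ 1/n).


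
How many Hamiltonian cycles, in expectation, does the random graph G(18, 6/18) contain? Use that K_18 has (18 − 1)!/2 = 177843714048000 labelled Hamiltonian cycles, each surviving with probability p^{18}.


K_18 has (18 − 1)!/2 = 177843714048000 labelled Hamiltonian cycles.
For each such Hamiltonian cycle H, let X_H = 1 if all 18 edges of H are present in G. Then P[X_H = 1] = p^{18} = (1/3)^{18} = 1/387420489.
Summing the indicators: E[X] = Σ_H E[X_H] = 177843714048000 · p^{18} = 177843714048000 · 1/387420489 = 243955712000/531441.
Numerically: E[X] ≈ 459046.

E[X] = 177843714048000 · (1/3)^{18} = 243955712000/531441 ≈ 459046.


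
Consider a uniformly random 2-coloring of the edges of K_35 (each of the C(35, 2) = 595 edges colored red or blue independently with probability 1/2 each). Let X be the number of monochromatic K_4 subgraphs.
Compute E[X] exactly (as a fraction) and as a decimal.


Let X = Σ_S X_S over the C(35, 4) = 52360 subsets S of size 4, where X_S = 1 if the K_4 on S is monochromatic.
For a fixed S, the K_4 on S has C(4, 2) = 6 edges. P[all 6 edges red] = (1/2)^6, and likewise for blue, so P[monochromatic] = 2·(1/2)^6 = 2^{1 − 6} = 1/32.
By linearity: E[X] = C(35, 4) · 2^{1 − 6} = 52360 · 1/32 = 6545/4.
Numerically: E[X] ≈ 1636.250000.

E[X] = C(35,4)·2^(1−C(4,2)) = 6545/4 ≈ 1636.250000.


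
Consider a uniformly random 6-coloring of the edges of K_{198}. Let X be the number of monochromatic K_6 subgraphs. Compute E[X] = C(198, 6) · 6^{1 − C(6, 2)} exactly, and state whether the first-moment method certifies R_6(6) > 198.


E[X] = C(198, 6) · 6^{1 − 15} = 77526225777 · 6^{−14} = 77526225777/78364164096.
As a reduced fraction: E[X] = 25842075259/26121388032 ≈ 0.989.
Is E[X] < 1? YES.
Since E[X] < 1, there exists a 6-coloring of K_{198} with no monochromatic K_6; hence R_6(6) > 198.

E[X] = 25842075259/26121388032 ≈ 0.989; E[X] < 1, so R_6(6) > 198.


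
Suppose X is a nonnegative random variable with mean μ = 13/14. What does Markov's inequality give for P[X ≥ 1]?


μ = E[X] = 13/14, a = 1.
Markov: P[X ≥ 1] ≤ μ/a = (13/14)/1 = 13/14.
Numerically: ≈ 0.928571.
(Since a = 1 > μ = 0.928571, the bound 13/14 is < 1 and informative.)

P[X ≥ 1] ≤ 13/14 ≈ 0.928571.


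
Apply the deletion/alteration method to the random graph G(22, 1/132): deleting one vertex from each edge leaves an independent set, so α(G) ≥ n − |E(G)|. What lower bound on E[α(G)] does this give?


E[|E(G)|] = C(22, 2)·p = 231 · (1/132) = 7/4.
E[α(G)] ≥ n − E[|E(G)|] = 22 − 7/4 = 81/4.
Numerically: ≈ 20.250.
(This is only a lower bound; the true E[α(G)] may be larger.)

E[α(G)] ≥ 81/4 ≈ 20.250.


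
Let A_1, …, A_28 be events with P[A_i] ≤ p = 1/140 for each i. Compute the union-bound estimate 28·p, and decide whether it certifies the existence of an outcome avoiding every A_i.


Union bound: P[∪_{i=1}^{28} A_i] ≤ Σ_i P[A_i] ≤ 28·p = 28·(1/140) = 1/5.
Numerically: 1/5 ≈ 0.20000.
Is 1/5 < 1? YES.
Since P[∪ A_i] ≤ 1/5 < 1, the complement has P[∩ A_i^c] ≥ 1 − 1/5 = 4/5 > 0, so some outcome avoids every A_i.

28·p = 1/5 ≈ 0.20000; existence CERTIFIED by the union bound.


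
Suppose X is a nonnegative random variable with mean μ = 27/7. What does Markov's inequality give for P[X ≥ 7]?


μ = E[X] = 27/7, a = 7.
Markov: P[X ≥ 7] ≤ μ/a = (27/7)/7 = 27/49.
Numerically: ≈ 0.551020.
(Since a = 7 > μ = 3.857143, the bound 27/49 is < 1 and informative.)

P[X ≥ 7] ≤ 27/49 ≈ 0.551020.


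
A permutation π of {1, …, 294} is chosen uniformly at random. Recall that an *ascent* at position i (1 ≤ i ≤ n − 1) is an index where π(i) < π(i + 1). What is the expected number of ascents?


Write X = Σ X_I over i = 1, …, 293, with X_I the indicator of one ascent.
There are 293 indicators.
For each fixed i, the pair (π(i), π(i+1)) is a uniformly random ordered pair of distinct values from {1, …, 294}; by symmetry P[π(i) < π(i+1)] = 1/2.
By linearity: E[X] = 293 · (1/2) = (294 − 1) · (1/2) = 293/2 ≈ 146.500.

E[X] = 293/2 = 146.500.


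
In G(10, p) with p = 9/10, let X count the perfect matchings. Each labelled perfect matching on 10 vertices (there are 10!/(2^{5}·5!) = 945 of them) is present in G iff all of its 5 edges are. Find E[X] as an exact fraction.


K_10 has 10!/(2^{5}·5!) = 945 labelled perfect matchings.
For each such perfect matching H, let X_H = 1 if all 5 edges of H are present in G. Then P[X_H = 1] = p^{5} = (9/10)^{5} = 59049/100000.
By linearity: E[X] = Σ_H E[X_H] = 945 · p^{5} = 945 · 59049/100000 = 11160261/20000.
Numerically: E[X] ≈ 558.

E[X] = 945 · (9/10)^{5} = 11160261/20000 ≈ 558.


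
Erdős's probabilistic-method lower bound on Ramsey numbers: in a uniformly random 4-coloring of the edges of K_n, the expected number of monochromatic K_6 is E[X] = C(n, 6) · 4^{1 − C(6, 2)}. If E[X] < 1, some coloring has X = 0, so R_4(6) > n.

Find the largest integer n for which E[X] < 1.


We need C(n, 6) · 4^{1 − 15} < 1, i.e. C(n, 6) < 4^{15 − 1} = 268435456.
Check values of n near the boundary:
  n = 76: C(76, 6) = 218618940; 218618940 < 268435456? YES
  n = 77: C(77, 6) = 237093780; 237093780 < 268435456? YES
  n = 78: C(78, 6) = 256851595; 256851595 < 268435456? YES
  n = 79: C(79, 6) = 277962685; 277962685 < 268435456? NO
  n = 80: C(80, 6) = 300500200; 300500200 < 268435456? NO
The largest n with C(n, 6) < 268435456 is n = 78 (where E[X] = 256851595/268435456 ≈ 0.957). Hence R_4(6) > 78, i.e. R_4(6) ≥ 79.

Largest n = 78; hence R_4(6) > 78.


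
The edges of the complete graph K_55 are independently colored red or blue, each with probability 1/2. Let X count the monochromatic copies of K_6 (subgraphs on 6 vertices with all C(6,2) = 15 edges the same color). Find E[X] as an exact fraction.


Let X = Σ_S X_S over the C(55, 6) = 28989675 subsets S of size 6, where X_S = 1 if the K_6 on S is monochromatic.
For a fixed S, the K_6 on S has C(6, 2) = 15 edges. P[all 15 edges red] = (1/2)^15, and likewise for blue, so P[monochromatic] = 2·(1/2)^15 = 2^{1 − 15} = 1/16384.
By linearity: E[X] = C(55, 6) · 2^{1 − 15} = 28989675 · 1/16384 = 28989675/16384.
Numerically: E[X] ≈ 1769.389.

E[X] = C(55,6)·2^(1−C(6,2)) = 28989675/16384 ≈ 1769.389.


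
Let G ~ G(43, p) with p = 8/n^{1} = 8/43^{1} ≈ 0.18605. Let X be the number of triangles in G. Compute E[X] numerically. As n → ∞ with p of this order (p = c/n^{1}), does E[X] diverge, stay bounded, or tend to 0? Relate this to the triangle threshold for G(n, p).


Number of potential triangles: C(43, 3) = 12341.
Each occurs with probability p³ ≈ (0.18605)³ ≈ 6.4396846e-03.
By linearity: E[X] = C(43, 3)·p³ ≈ 12341 · 6.4396846e-03 ≈ 79.47215.
Here α = 1, so p = 8/n is exactly at the triangle threshold p ~ 1/n. Asymptotically E[X] → c³/6 = 8³/6 = 256/3 ≈ 85.33333, a bounded constant. In this regime the triangle count is asymptotically Poisson(c³/6).

E[X] ≈ 79.47215; in regime p = Θ(1/n^{1}) E[X] stays bounded (at the triangle threshold p ~ 1/n).


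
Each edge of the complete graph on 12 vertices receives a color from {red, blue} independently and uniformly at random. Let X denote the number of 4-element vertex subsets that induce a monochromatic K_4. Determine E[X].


Let X = Σ_S X_S over the C(12, 4) = 495 subsets S of size 4, where X_S = 1 if the K_4 on S is monochromatic.
For a fixed S, the K_4 on S has C(4, 2) = 6 edges. P[all 6 edges red] = (1/2)^6, and likewise for blue, so P[monochromatic] = 2·(1/2)^6 = 2^{1 − 6} = 1/32.
Summing: E[X] = C(12, 4) · 2^{1 − 6} = 495 · 1/32 = 495/32.
Numerically: E[X] ≈ 15.46875.

E[X] = C(12,4)·2^(1−C(4,2)) = 495/32 ≈ 15.46875.


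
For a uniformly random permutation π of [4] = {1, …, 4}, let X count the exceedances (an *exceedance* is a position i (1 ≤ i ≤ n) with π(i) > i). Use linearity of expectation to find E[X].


Write X = Σ_{i=1}^{4} X_i, where X_i = 1_{π(i) > i}.
For each fixed i, π(i) is uniform over {1, …, 4} (marginal of a uniform permutation), so P[π(i) > i] = (n − i)/n. Summing: Σ_{i=1}^{4} (n − i)/n = (0 + 1 + … + 3)/4 = 4(4 − 1)/(2·4) = (4 − 1)/2.
Hence E[X] = Σ_{i=1}^{4} (4 − i)/4 = 3/2 ≈ 1.50000.

E[X] = 3/2 = 1.50000.


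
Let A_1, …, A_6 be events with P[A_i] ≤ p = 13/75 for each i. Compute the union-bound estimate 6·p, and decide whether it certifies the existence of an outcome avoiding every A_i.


Union bound: P[∪_{i=1}^{6} A_i] ≤ Σ_i P[A_i] ≤ 6·p = 6·(13/75) = 26/25.
Numerically: 26/25 ≈ 1.0400.
Is 26/25 < 1? NO.
Since the bound 26/25 is ≥ 1, the union bound is uninformative here; it does NOT by itself certify existence.

6·p = 26/25 ≈ 1.0400; existence NOT certified by the union bound.


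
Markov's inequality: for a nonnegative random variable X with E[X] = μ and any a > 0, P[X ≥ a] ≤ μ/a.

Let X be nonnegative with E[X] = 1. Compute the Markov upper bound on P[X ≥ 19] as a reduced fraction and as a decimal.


μ = E[X] = 1, a = 19.
Markov: P[X ≥ 19] ≤ μ/a = (1)/19 = 1/19.
Numerically: ≈ 0.0526.
(Since a = 19 > μ = 1.0000, the bound 1/19 is < 1 and informative.)

P[X ≥ 19] ≤ 1/19 ≈ 0.0526.


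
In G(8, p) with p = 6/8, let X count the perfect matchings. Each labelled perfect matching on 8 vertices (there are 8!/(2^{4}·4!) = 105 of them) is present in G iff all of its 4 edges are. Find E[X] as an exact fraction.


K_8 has 8!/(2^{4}·4!) = 105 labelled perfect matchings.
For each such perfect matching H, let X_H = 1 if all 4 edges of H are present in G. Then P[X_H = 1] = p^{4} = (3/4)^{4} = 81/256.
By linearity of expectation: E[X] = Σ_H E[X_H] = 105 · p^{4} = 105 · 81/256 = 8505/256.
Numerically: E[X] ≈ 33.223.

E[X] = 105 · (3/4)^{4} = 8505/256 ≈ 33.223.


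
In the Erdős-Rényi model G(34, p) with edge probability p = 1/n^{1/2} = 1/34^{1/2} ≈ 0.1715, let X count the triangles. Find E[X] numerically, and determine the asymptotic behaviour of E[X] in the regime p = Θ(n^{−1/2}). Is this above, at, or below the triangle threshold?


Number of potential triangles: C(34, 3) = 5984.
Each occurs with probability p³ ≈ (0.1715)³ ≈ 5.0440760e-03.
By linearity: E[X] = C(34, 3)·p³ ≈ 5984 · 5.0440760e-03 ≈ 30.18375.
Since α = 1/2 < 1, p = c/n^{1/2} ≫ 1/n is above the triangle threshold p ~ 1/n. Asymptotically E[X] ~ (c³/6)·n^{3(1−α)} = (1³/6)·n^{1.5} → ∞; triangles are abundant w.h.p.

E[X] ≈ 30.18375; in regime p = Θ(1/n^{1/2}) E[X] diverges (above the triangle threshold p ~ 1/n).


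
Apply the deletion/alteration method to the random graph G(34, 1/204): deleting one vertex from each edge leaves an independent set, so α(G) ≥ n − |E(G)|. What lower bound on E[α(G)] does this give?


E[|E(G)|] = C(34, 2)·p = 561 · (1/204) = 11/4.
E[α(G)] ≥ n − E[|E(G)|] = 34 − 11/4 = 125/4.
Numerically: ≈ 31.2500.
(This is only a lower bound; the true E[α(G)] may be larger.)

E[α(G)] ≥ 125/4 ≈ 31.2500.


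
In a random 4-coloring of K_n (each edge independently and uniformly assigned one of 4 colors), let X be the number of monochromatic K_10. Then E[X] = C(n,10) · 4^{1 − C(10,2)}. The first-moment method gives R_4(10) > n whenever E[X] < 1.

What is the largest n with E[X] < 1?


We need C(n, 10) · 4^{1 − 45} < 1, i.e. C(n, 10) < 4^{45 − 1} = 309485009821345068724781056.
Check values of n near the boundary:
  n = 2018: C(2018, 10) = 301820606687612220663963508; 301820606687612220663963508 < 309485009821345068724781056? YES
  n = 2019: C(2019, 10) = 303322949179835278009229628; 303322949179835278009229628 < 309485009821345068724781056? YES
  n = 2020: C(2020, 10) = 304832018578739931133653656; 304832018578739931133653656 < 309485009821345068724781056? YES
  n = 2021: C(2021, 10) = 306347841644770462864800616; 306347841644770462864800616 < 309485009821345068724781056? YES
  n = 2022: C(2022, 10) = 307870445231474093395937796; 307870445231474093395937796 < 309485009821345068724781056? YES
  n = 2023: C(2023, 10) = 309399856285778485315440716; 309399856285778485315440716 < 309485009821345068724781056? YES
  n = 2024: C(2024, 10) = 310936101848269937576192656; 310936101848269937576192656 < 309485009821345068724781056? NO
The largest n with C(n, 10) < 309485009821345068724781056 is n = 2023 (where E[X] = 77349964071444621328860179/77371252455336267181195264 ≈ 1.000). Hence R_4(10) > 2023, i.e. R_4(10) ≥ 2024.

Largest n = 2023; hence R_4(10) > 2023.


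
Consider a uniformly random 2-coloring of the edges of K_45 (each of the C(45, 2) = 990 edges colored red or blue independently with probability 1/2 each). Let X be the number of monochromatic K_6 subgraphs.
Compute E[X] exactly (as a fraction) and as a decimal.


Let X = Σ_S X_S over the C(45, 6) = 8145060 subsets S of size 6, where X_S = 1 if the K_6 on S is monochromatic.
For a fixed S, the K_6 on S has C(6, 2) = 15 edges. P[all 15 edges red] = (1/2)^15, and likewise for blue, so P[monochromatic] = 2·(1/2)^15 = 2^{1 − 15} = 1/16384.
By linearity of expectation: E[X] = C(45, 6) · 2^{1 − 15} = 8145060 · 1/16384 = 2036265/4096.
Numerically: E[X] ≈ 497.135.

E[X] = C(45,6)·2^(1−C(6,2)) = 2036265/4096 ≈ 497.135.


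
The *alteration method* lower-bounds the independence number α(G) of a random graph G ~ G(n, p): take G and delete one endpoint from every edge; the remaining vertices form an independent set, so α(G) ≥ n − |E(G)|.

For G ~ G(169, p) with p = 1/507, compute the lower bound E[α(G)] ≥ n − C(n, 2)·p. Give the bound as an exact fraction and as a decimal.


E[|E(G)|] = C(169, 2)·p = 14196 · (1/507) = 28.
E[α(G)] ≥ n − E[|E(G)|] = 169 − 28 = 141.
Numerically: ≈ 141.000.
(This is only a lower bound; the true E[α(G)] may be larger.)

E[α(G)] ≥ 141 ≈ 141.000.


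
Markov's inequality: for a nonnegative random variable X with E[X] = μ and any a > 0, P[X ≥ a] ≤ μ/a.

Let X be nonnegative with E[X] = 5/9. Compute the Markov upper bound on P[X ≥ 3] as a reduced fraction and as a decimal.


μ = E[X] = 5/9, a = 3.
Markov: P[X ≥ 3] ≤ μ/a = (5/9)/3 = 5/27.
Numerically: ≈ 0.1852.
(Since a = 3 > μ = 0.5556, the bound 5/27 is < 1 and informative.)

P[X ≥ 3] ≤ 5/27 ≈ 0.1852.


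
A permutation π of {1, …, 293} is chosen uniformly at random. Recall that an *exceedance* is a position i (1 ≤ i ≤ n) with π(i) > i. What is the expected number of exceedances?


Write X = Σ_{i=1}^{293} X_i, where X_i = 1_{π(i) > i}.
For each fixed i, π(i) is uniform over {1, …, 293} (marginal of a uniform permutation), so P[π(i) > i] = (n − i)/n. Summing: Σ_{i=1}^{293} (n − i)/n = (0 + 1 + … + 292)/293 = 293(293 − 1)/(2·293) = (293 − 1)/2.
Hence E[X] = Σ_{i=1}^{293} (293 − i)/293 = 146 ≈ 146.00000.

E[X] = 146 = 146.00000.


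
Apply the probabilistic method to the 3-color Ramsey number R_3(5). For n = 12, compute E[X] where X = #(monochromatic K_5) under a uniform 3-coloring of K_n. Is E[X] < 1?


E[X] = C(12, 5) · 3^{1 − 10} = 792 · 3^{−9} = 792/19683.
As a reduced fraction: E[X] = 88/2187 ≈ 0.0402378.
Is E[X] < 1? YES.
Since E[X] < 1, there exists a 3-coloring of K_{12} with no monochromatic K_5; hence R_3(5) > 12.

E[X] = 88/2187 ≈ 0.0402378; E[X] < 1, so R_3(5) > 12.


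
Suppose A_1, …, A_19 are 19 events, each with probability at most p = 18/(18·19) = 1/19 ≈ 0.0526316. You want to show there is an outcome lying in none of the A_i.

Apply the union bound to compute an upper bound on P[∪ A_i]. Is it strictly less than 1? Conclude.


Union bound: P[∪_{i=1}^{19} A_i] ≤ Σ_i P[A_i] ≤ 19·p = 19·(1/19) = 1.
Numerically: 1 ≈ 1.0000000.
Is 1 < 1? NO.
Since the bound 1 is ≥ 1, the union bound is uninformative here; it does NOT by itself certify existence.

19·p = 1 ≈ 1.0000000; existence NOT certified by the union bound.


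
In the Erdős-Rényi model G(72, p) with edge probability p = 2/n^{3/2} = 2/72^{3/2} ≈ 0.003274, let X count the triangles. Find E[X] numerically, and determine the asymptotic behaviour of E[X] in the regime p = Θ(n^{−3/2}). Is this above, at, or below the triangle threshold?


Number of potential triangles: C(72, 3) = 59640.
Each occurs with probability p³ ≈ (0.003274)³ ≈ 3.508276e-08.
By linearity: E[X] = C(72, 3)·p³ ≈ 59640 · 3.508276e-08 ≈ 0.0021.
Since α = 3/2 > 1, p = c/n^{3/2} = o(1/n) is below the triangle threshold p ~ 1/n. Asymptotically E[X] ~ (c³/6)·n^{3(1−α)} = (2³/6)·n^{-1.5} → 0, so by Markov's inequality G has no triangles w.h.p.

E[X] ≈ 0.0021; in regime p = Θ(1/n^{3/2}) E[X] tends to 0 (below the triangle threshold p ~ 1/n).


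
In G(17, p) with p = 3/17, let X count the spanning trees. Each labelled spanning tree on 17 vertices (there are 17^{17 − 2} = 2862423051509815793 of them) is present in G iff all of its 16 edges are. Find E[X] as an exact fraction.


K_17 has 17^{17 − 2} = 2862423051509815793 labelled spanning trees.
For each such spanning tree H, let X_H = 1 if all 16 edges of H are present in G. Then P[X_H = 1] = p^{16} = (3/17)^{16} = 43046721/48661191875666868481.
Summing the indicators: E[X] = Σ_H E[X_H] = 2862423051509815793 · p^{16} = 2862423051509815793 · 43046721/48661191875666868481 = 43046721/17.
Numerically: E[X] ≈ 2.5322e+06.

E[X] = 2862423051509815793 · (3/17)^{16} = 43046721/17 ≈ 2.5322e+06.


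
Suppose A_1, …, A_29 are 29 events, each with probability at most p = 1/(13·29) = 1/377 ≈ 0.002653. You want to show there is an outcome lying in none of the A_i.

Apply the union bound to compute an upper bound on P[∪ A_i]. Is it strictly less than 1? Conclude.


Union bound: P[∪_{i=1}^{29} A_i] ≤ Σ_i P[A_i] ≤ 29·p = 29·(1/377) = 1/13.
Numerically: 1/13 ≈ 0.076923.
Is 1/13 < 1? YES.
Since P[∪ A_i] ≤ 1/13 < 1, the complement has P[∩ A_i^c] ≥ 1 − 1/13 = 12/13 > 0, so some outcome avoids every A_i.

29·p = 1/13 ≈ 0.076923; existence CERTIFIED by the union bound.


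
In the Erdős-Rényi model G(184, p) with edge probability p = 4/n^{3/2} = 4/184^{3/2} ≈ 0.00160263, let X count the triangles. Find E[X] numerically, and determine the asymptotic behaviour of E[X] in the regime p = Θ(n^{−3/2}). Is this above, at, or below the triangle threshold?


Number of potential triangles: C(184, 3) = 1021384.
Each occurs with probability p³ ≈ (0.00160263)³ ≈ 4.11623130e-09.
By linearity: E[X] = C(184, 3)·p³ ≈ 1021384 · 4.11623130e-09 ≈ 0.004204.
Since α = 3/2 > 1, p = c/n^{3/2} = o(1/n) is below the triangle threshold p ~ 1/n. Asymptotically E[X] ~ (c³/6)·n^{3(1−α)} = (4³/6)·n^{-1.5} → 0, so by Markov's inequality G has no triangles w.h.p.

E[X] ≈ 0.004204; in regime p = Θ(1/n^{3/2}) E[X] tends to 0 (below the triangle threshold p ~ 1/n).


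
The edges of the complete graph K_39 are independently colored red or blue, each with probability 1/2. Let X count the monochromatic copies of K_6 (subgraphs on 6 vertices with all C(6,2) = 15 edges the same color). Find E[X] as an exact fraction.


Let X = Σ_S X_S over the C(39, 6) = 3262623 subsets S of size 6, where X_S = 1 if the K_6 on S is monochromatic.
For a fixed S, the K_6 on S has C(6, 2) = 15 edges. P[all 15 edges red] = (1/2)^15, and likewise for blue, so P[monochromatic] = 2·(1/2)^15 = 2^{1 − 15} = 1/16384.
By linearity of expectation: E[X] = C(39, 6) · 2^{1 − 15} = 3262623 · 1/16384 = 3262623/16384.
Numerically: E[X] ≈ 199.135.

E[X] = C(39,6)·2^(1−C(6,2)) = 3262623/16384 ≈ 199.135.


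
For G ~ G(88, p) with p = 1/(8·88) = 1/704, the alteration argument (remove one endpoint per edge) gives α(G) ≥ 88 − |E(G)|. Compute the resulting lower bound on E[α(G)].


E[|E(G)|] = C(88, 2)·p = 3828 · (1/704) = 87/16.
E[α(G)] ≥ n − E[|E(G)|] = 88 − 87/16 = 1321/16.
Numerically: ≈ 82.562.
(This is only a lower bound; the true E[α(G)] may be larger.)

E[α(G)] ≥ 1321/16 ≈ 82.562.


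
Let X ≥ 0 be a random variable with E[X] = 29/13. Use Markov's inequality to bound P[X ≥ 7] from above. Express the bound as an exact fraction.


μ = E[X] = 29/13, a = 7.
Markov: P[X ≥ 7] ≤ μ/a = (29/13)/7 = 29/91.
Numerically: ≈ 0.318681.
(Since a = 7 > μ = 2.230769, the bound 29/91 is < 1 and informative.)

P[X ≥ 7] ≤ 29/91 ≈ 0.318681.
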